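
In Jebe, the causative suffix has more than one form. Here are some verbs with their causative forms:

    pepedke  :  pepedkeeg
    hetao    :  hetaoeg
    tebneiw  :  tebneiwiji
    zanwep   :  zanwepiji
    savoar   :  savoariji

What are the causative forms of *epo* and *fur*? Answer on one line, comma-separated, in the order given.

Looking at the final sound of each stem: -iji when the stem ends in a consonant (*tebneiw*, *zanwep*, *savoar*); -eg when the stem ends in a vowel (*pepedke*, *hetao*).
*epo*: final sound = /o/, a vowel → -eg → *epoeg*.
*fur*: final sound = /r/, a consonant → -iji → *furiji*.

epoeg, furiji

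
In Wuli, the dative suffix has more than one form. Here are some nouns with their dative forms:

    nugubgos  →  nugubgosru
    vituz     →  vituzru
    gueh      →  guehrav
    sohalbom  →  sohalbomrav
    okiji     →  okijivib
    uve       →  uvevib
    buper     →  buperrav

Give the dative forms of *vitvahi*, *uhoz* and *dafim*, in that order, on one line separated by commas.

The alternation tracks the final sound of the stem — -ru when the stem ends in a sibilant (*nugubgos*, *vituz*); -rav when the stem ends in a non-sibilant consonant (*gueh*, *sohalbom*, *buper*); -vib when the stem ends in a vowel (*okiji*, *uve*).
The final sound of *vitvahi* is /i/, which is a vowel, so the suffix is -vib, giving *vitvahivib*.
Since the final sound of *uhoz* is /z/ (a sibilant), it takes -ru, giving *uhozru*.
*dafim* — final sound /m/ (a non-sibilant consonant) → -rav → *dafimrav*.

vitvahivib, uhozru, dafimrav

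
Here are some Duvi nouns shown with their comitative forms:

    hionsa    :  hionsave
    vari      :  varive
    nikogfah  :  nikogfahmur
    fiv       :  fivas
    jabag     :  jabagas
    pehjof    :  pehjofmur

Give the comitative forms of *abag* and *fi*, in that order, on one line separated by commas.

abagas, five

The alternation tracks the final sound of the stem — -mur when the stem ends in a voiceless consonant (*nikogfah*, *pehjof*); -as when the stem ends in a voiced consonant (*fiv*, *jabag*); -ve when the stem ends in a vowel (*hionsa*, *vari*).
*abag* — final sound /g/ (a voiced consonant) → -as → *abagas*.
*fi* — final sound /i/ (a vowel) → -ve → *five*.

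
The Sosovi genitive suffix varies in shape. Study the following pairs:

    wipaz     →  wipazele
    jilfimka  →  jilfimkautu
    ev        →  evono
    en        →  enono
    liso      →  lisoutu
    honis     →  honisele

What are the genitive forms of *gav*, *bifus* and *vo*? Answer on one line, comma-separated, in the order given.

The alternation tracks the final sound of the stem — -ele when the stem ends in a sibilant (*wipaz*, *honis*); -ono when the stem ends in a non-sibilant consonant (*ev*, *en*); -utu when the stem ends in a vowel (*jilfimka*, *liso*).
The final sound of *gav* is /v/, which is a non-sibilant consonant, so the suffix is -ono, giving *gavono*.
*bifus* — final sound /s/ (a sibilant) → -ele → *bifusele*.
*vo* — final sound /o/ (a vowel) → -utu → *voutu*.

gavono, bifusele, voutu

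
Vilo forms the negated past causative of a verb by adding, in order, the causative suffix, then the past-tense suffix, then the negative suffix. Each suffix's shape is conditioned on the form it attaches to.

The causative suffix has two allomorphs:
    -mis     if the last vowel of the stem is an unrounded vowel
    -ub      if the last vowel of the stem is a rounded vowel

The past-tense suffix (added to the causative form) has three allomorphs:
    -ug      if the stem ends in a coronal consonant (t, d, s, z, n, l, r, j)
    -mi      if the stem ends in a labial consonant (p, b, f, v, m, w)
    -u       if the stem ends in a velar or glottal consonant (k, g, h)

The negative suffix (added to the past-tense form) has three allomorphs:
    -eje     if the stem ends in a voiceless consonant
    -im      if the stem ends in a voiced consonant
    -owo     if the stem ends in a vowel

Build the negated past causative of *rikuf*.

The last vowel of *rikuf* is /u/, which is a rounded vowel, so the causative suffix is -ub, giving *rikufub*.
Since the final consonant of the causative form *rikufub* is /b/ (labial), it takes -mi, giving *rikufubmi*.
The past-tense form *rikufubmi* — final sound /i/ (a vowel) → -owo → *rikufubmiowo*.

rikufubmiowo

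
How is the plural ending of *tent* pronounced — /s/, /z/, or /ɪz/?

/s/

The stem *tent* ends in a voiceless non-sibilant consonant.
The plural suffix surfaces as /ɪz/ after sibilants, /s/ after other voiceless consonants, and /z/ after other voiced sounds.
So the plural -s on *tent* is pronounced /s/.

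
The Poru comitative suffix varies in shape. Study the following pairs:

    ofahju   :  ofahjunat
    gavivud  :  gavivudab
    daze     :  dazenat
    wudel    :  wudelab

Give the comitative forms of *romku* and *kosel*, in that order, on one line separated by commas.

The suffix is conditioned by the final sound: -ab when the stem ends in a consonant (*gavivud*, *wudel*); -nat when the stem ends in a vowel (*ofahju*, *daze*).
*romku*: final sound = /u/, a vowel → -nat → *romkunat*.
*kosel* — final sound /l/ (a consonant) → -ab → *koselab*.

romkunat, koselab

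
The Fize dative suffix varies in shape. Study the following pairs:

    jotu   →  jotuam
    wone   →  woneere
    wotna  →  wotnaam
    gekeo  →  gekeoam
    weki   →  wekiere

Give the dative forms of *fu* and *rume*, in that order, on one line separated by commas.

The pattern is front/back vowel harmony: -ere when the last vowel of the stem is a front vowel (*wone*, *weki*); -am when the last vowel of the stem is a back vowel (*jotu*, *wotna*, *gekeo*).
Since the last vowel of *fu* is /u/ (a back vowel), it takes -am, giving *fuam*.
*rume*: last vowel = /e/, a front vowel → -ere → *rumeere*.

fuam, rumeere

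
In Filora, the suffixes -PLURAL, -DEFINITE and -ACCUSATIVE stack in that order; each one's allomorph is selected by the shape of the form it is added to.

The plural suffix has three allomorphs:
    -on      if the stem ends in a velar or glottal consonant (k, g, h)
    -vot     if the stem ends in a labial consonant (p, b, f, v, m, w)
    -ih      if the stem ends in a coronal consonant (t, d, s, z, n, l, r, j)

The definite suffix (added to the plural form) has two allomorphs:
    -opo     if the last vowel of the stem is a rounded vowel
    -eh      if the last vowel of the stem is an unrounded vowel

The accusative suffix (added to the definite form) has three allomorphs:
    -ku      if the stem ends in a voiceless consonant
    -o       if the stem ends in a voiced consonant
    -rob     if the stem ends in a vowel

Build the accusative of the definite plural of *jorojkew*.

jorojkewvotoporob

*jorojkew* — final consonant /w/ (labial) → -vot → *jorojkewvot*.
Since the last vowel of the plural form *jorojkewvot* is /o/ (a rounded vowel), it takes -opo, giving *jorojkewvotopo*.
Since the final sound of the definite form *jorojkewvotopo* is /o/ (a vowel), it takes -rob, giving *jorojkewvotoporob*.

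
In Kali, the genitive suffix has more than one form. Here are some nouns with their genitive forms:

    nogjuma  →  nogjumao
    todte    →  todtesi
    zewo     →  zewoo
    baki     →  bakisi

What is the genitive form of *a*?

Looking at the last vowel of each stem: -si when the last vowel of the stem is a front vowel (*todte*, *baki*); -o when the last vowel of the stem is a back vowel (*nogjuma*, *zewo*).
*a* — last vowel /a/ (a back vowel) → -o → *ao*.

ao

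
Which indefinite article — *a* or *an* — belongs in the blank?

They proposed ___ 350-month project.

The indefinite article is chosen by the initial *sound* of the following word, not its spelling.
The number *350* is spoken "three hundred …", beginning with /θriː/ — a consonant sound.
So the article is *a*: They proposed a 350-month project.

a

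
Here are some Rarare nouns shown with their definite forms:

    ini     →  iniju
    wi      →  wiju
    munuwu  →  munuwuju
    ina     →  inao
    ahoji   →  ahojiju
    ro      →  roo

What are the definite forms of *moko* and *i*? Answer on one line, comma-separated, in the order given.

mokoo, iju

Looking at the last vowel of each stem: -ju when the last vowel of the stem is a high vowel (*ini*, *wi*, *munuwu*, *ahoji*); -o when the last vowel of the stem is a non-high vowel (*ina*, *ro*).
*moko* — last vowel /o/ (a non-high vowel) → -o → *mokoo*.
*i* — last vowel /i/ (a high vowel) → -ju → *iju*.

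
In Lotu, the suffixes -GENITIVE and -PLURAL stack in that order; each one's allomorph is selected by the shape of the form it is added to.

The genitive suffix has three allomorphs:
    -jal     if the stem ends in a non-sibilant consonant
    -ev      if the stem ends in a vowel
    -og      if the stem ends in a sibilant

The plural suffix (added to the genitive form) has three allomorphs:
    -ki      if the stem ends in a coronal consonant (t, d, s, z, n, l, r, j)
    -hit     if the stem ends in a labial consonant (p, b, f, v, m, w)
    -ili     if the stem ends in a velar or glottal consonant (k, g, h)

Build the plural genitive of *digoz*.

digozogili

The final sound of *digoz* is /z/, which is a sibilant, so the genitive suffix is -og, giving *digozog*.
The genitive form *digozog*: final consonant = /g/, velar/glottal → -ili → *digozogili*.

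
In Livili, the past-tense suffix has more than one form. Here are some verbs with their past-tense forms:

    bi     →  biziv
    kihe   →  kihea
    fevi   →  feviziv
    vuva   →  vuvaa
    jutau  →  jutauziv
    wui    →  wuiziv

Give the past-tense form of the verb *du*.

The alternation tracks the last vowel of the stem — -ziv when the last vowel of the stem is a high vowel (*bi*, *fevi*, *jutau*, *wui*); -a when the last vowel of the stem is a non-high vowel (*kihe*, *vuva*).
The last vowel of *du* is /u/, which is a high vowel, so the suffix is -ziv, giving *duziv*.

duziv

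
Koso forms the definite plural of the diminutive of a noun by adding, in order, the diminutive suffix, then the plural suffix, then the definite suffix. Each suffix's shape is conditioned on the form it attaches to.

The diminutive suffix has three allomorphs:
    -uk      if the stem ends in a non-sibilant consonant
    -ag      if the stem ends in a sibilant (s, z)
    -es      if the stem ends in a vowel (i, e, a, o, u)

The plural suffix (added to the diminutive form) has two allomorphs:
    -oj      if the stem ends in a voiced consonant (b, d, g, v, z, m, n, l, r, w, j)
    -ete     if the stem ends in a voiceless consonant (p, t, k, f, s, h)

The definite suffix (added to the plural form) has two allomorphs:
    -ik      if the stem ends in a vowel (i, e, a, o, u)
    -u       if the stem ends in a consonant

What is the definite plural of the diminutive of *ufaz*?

ufazagoju

*ufaz* — final sound /z/ (a sibilant) → -ag → *ufazag*.
The final consonant of the diminutive form *ufazag* is /g/, which is voiced, so the plural suffix is -oj, giving *ufazagoj*.
The plural form *ufazagoj*: final sound = /j/, a consonant → -u → *ufazagoju*.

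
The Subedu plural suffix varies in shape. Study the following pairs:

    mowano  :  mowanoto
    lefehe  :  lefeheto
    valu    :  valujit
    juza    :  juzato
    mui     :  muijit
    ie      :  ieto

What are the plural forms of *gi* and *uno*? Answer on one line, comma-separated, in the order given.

The suffix is conditioned by the last vowel: -jit when the last vowel of the stem is a high vowel (*valu*, *mui*); -to when the last vowel of the stem is a non-high vowel (*mowano*, *lefehe*, *juza*, *ie*).
Since the last vowel of *gi* is /i/ (a high vowel), it takes -jit, giving *gijit*.
*uno*: last vowel = /o/, a non-high vowel → -to → *unoto*.

gijit, unoto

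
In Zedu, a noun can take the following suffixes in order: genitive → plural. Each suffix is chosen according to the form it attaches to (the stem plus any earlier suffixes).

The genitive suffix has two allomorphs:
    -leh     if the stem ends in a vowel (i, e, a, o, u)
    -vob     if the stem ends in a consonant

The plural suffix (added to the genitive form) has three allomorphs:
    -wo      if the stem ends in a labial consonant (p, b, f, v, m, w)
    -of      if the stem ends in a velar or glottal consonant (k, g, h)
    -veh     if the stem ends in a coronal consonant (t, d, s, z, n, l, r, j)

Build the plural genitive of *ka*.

kalehof

The final sound of *ka* is /a/, which is a vowel, so the genitive suffix is -leh, giving *kaleh*.
The genitive form *kaleh* — final consonant /h/ (velar/glottal) → -of → *kalehof*.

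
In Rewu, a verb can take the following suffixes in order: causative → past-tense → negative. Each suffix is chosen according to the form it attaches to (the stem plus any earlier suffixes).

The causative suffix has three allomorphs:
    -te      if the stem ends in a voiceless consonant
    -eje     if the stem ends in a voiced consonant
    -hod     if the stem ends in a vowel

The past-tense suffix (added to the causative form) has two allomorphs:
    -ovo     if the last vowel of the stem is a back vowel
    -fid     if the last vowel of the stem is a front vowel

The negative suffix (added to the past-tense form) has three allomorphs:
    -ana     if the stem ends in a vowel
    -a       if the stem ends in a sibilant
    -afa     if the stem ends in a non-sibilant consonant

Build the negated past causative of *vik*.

*vik* — final sound /k/ (a voiceless consonant) → -te → *vikte*.
Since the last vowel of the causative form *vikte* is /e/ (a front vowel), it takes -fid, giving *viktefid*.
The final sound of the past-tense form *viktefid* is /d/, which is a non-sibilant consonant, so the negative suffix is -afa, giving *viktefidafa*.

viktefidafa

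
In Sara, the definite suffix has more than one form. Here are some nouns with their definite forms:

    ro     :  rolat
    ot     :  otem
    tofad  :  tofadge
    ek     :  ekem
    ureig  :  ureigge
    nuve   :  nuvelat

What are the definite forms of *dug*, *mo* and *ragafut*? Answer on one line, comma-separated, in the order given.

dugge, molat, ragafutem

The alternation tracks the final sound of the stem — -em when the stem ends in a voiceless consonant (*ot*, *ek*); -ge when the stem ends in a voiced consonant (*tofad*, *ureig*); -lat when the stem ends in a vowel (*ro*, *nuve*).
The final sound of *dug* is /g/, which is a voiced consonant, so the suffix is -ge, giving *dugge*.
Since the final sound of *mo* is /o/ (a vowel), it takes -lat, giving *molat*.
Since the final sound of *ragafut* is /t/ (a voiceless consonant), it takes -em, giving *ragafutem*.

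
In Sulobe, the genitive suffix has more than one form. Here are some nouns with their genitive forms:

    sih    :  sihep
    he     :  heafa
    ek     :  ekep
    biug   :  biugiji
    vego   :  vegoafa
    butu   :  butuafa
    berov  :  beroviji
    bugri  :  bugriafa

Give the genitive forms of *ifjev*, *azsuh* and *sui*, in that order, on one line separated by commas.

The suffix is conditioned by the final sound: -ep when the stem ends in a voiceless consonant (*sih*, *ek*); -iji when the stem ends in a voiced consonant (*biug*, *berov*); -afa when the stem ends in a vowel (*he*, *vego*, *butu*, *bugri*).
The final sound of *ifjev* is /v/, which is a voiced consonant, so the suffix is -iji, giving *ifjeviji*.
Since the final sound of *azsuh* is /h/ (a voiceless consonant), it takes -ep, giving *azsuhep*.
*sui* — final sound /i/ (a vowel) → -afa → *suiafa*.

ifjeviji, azsuhep, suiafa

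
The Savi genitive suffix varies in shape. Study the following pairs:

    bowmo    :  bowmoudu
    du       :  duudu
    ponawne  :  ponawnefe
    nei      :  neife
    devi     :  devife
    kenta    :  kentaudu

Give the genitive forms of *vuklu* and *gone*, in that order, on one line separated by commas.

vukluudu, gonefe

The suffix is conditioned by the last vowel: -fe when the last vowel of the stem is a front vowel (*ponawne*, *nei*, *devi*); -udu when the last vowel of the stem is a back vowel (*bowmo*, *du*, *kenta*).
*vuklu* — last vowel /u/ (a back vowel) → -udu → *vukluudu*.
*gone* — last vowel /e/ (a front vowel) → -fe → *gonefe*.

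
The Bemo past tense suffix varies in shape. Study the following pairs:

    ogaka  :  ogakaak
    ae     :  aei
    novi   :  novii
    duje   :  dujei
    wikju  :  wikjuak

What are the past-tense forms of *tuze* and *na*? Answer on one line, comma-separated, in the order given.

The pattern is front/back vowel harmony: -i when the last vowel of the stem is a front vowel (*ae*, *novi*, *duje*); -ak when the last vowel of the stem is a back vowel (*ogaka*, *wikju*).
*tuze* — last vowel /e/ (a front vowel) → -i → *tuzei*.
The last vowel of *na* is /a/, which is a back vowel, so the suffix is -ak, giving *naak*.

tuzei, naak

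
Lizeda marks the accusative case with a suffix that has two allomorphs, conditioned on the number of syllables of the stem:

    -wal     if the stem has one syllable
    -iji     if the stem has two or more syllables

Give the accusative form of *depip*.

depipiji

*depip* (2 syllables) → -iji → *depipiji*.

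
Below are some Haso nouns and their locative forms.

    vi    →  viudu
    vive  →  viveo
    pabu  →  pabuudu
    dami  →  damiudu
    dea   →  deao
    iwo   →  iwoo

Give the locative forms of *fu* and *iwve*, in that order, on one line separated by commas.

Looking at the last vowel of each stem: -udu when the last vowel of the stem is a high vowel (*vi*, *pabu*, *dami*); -o when the last vowel of the stem is a non-high vowel (*vive*, *dea*, *iwo*).
*fu* — last vowel /u/ (a high vowel) → -udu → *fuudu*.
*iwve* — last vowel /e/ (a non-high vowel) → -o → *iwveo*.

fuudu, iwveo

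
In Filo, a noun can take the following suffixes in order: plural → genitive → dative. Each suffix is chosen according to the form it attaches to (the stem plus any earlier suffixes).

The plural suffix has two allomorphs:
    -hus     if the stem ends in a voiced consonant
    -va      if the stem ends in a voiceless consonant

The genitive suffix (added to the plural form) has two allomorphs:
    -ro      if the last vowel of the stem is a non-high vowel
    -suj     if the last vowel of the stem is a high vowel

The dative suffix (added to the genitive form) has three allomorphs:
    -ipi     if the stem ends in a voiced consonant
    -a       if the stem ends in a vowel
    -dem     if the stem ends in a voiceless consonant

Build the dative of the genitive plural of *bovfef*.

bovfefvaroa

*bovfef* — final consonant /f/ (voiceless) → -va → *bovfefva*.
Since the last vowel of the plural form *bovfefva* is /a/ (a non-high vowel), it takes -ro, giving *bovfefvaro*.
The final sound of the genitive form *bovfefvaro* is /o/, which is a vowel, so the dative suffix is -a, giving *bovfefvaroa*.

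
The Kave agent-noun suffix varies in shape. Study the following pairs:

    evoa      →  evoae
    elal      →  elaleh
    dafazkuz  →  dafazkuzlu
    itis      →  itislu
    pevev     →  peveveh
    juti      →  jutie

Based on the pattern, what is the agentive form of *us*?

Looking at the final sound of each stem: -lu when the stem ends in a sibilant (*dafazkuz*, *itis*); -eh when the stem ends in a non-sibilant consonant (*elal*, *pevev*); -e when the stem ends in a vowel (*evoa*, *juti*).
*us* — final sound /s/ (a sibilant) → -lu → *uslu*.

uslu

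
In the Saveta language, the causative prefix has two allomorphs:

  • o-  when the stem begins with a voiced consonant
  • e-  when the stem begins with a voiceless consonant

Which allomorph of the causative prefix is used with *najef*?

*najef*: first consonant = /n/, voiced → o-.

o-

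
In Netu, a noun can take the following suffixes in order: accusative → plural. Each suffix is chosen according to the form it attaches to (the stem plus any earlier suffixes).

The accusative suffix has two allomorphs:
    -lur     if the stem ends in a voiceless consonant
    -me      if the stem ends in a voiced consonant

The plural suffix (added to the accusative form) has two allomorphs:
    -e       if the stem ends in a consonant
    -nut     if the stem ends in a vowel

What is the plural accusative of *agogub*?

agogubmenut

*agogub* — final consonant /b/ (voiced) → -me → *agogubme*.
Since the final sound of the accusative form *agogubme* is /e/ (a vowel), it takes -nut, giving *agogubmenut*.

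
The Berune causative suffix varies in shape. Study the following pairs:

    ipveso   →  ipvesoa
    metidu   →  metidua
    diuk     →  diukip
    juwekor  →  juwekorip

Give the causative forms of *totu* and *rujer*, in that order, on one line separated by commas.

The suffix is conditioned by the final sound: -ip when the stem ends in a consonant (*diuk*, *juwekor*); -a when the stem ends in a vowel (*ipveso*, *metidu*).
*totu* — final sound /u/ (a vowel) → -a → *totua*.
*rujer* — final sound /r/ (a consonant) → -ip → *rujerip*.

totua, rujerip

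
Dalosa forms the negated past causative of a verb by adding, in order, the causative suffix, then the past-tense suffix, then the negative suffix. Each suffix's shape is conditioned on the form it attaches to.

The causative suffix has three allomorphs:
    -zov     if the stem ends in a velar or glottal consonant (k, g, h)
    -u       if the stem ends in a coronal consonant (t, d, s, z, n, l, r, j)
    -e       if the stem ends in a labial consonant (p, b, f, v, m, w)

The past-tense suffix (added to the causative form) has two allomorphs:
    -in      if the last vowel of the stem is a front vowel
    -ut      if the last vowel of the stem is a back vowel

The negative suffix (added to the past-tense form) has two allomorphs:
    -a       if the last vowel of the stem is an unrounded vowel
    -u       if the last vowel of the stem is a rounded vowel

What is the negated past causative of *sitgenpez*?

sitgenpezuutu

*sitgenpez*: final consonant = /z/, coronal → -u → *sitgenpezu*.
The causative form *sitgenpezu* — last vowel /u/ (a back vowel) → -ut → *sitgenpezuut*.
The last vowel of the past-tense form *sitgenpezuut* is /u/, which is a rounded vowel, so the negative suffix is -u, giving *sitgenpezuutu*.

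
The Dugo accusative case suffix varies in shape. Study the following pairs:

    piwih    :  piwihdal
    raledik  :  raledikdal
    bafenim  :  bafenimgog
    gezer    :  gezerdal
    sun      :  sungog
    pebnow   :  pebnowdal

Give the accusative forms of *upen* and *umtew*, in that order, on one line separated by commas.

upengog, umtewdal

The pattern is nasality of the final consonant: -gog when the stem ends in a nasal (*bafenim*, *sun*); -dal when the stem ends in a non-nasal consonant (*piwih*, *raledik*, *gezer*, *pebnow*).
*upen*: final consonant = /n/, a nasal → -gog → *upengog*.
Since the final consonant of *umtew* is /w/ (non-nasal), it takes -dal, giving *umtewdal*.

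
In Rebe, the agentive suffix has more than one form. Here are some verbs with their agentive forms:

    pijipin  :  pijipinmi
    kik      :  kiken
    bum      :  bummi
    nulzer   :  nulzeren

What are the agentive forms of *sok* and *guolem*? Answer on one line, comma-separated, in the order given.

soken, guolemmi

The alternation tracks the final consonant of the stem — -mi when the stem ends in a nasal (*pijipin*, *bum*); -en when the stem ends in a non-nasal consonant (*kik*, *nulzer*).
*sok* — final consonant /k/ (non-nasal) → -en → *soken*.
The final consonant of *guolem* is /m/, which is a nasal, so the suffix is -mi, giving *guolemmi*.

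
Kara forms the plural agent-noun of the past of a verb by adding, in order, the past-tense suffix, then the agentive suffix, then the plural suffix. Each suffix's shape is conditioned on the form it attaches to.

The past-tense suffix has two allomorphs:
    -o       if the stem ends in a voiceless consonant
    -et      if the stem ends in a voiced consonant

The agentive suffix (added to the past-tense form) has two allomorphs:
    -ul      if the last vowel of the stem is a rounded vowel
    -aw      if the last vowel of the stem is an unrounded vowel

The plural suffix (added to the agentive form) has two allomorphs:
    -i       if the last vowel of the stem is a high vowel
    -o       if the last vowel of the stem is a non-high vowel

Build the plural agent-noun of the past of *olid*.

olidetawo

*olid*: final consonant = /d/, voiced → -et → *olidet*.
Since the last vowel of the past-tense form *olidet* is /e/ (an unrounded vowel), it takes -aw, giving *olidetaw*.
The last vowel of the agentive form *olidetaw* is /a/, which is a non-high vowel, so the plural suffix is -o, giving *olidetawo*.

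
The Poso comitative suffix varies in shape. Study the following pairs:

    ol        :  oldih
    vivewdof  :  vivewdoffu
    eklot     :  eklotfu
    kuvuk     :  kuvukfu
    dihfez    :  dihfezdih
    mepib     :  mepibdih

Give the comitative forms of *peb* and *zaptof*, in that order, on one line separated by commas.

Looking at the final consonant of each stem: -fu when the stem ends in a voiceless consonant (*vivewdof*, *eklot*, *kuvuk*); -dih when the stem ends in a voiced consonant (*ol*, *dihfez*, *mepib*).
Since the final consonant of *peb* is /b/ (voiced), it takes -dih, giving *pebdih*.
*zaptof*: final consonant = /f/, voiceless → -fu → *zaptoffu*.

pebdih, zaptoffu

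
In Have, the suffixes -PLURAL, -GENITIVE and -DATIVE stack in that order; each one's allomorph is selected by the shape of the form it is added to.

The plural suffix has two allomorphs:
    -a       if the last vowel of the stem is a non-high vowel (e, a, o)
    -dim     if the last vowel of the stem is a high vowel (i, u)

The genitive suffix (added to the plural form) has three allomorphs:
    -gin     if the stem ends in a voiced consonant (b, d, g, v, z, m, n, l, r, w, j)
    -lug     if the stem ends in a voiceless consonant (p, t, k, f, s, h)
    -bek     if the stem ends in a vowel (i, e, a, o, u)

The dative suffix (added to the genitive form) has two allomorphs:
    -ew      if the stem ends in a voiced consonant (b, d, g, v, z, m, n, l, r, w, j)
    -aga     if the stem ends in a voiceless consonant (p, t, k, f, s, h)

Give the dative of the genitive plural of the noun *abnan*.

abnanabekaga

*abnan*: last vowel = /a/, a non-high vowel → -a → *abnana*.
The plural form *abnana* — final sound /a/ (a vowel) → -bek → *abnanabek*.
The genitive form *abnanabek* — final consonant /k/ (voiceless) → -aga → *abnanabekaga*.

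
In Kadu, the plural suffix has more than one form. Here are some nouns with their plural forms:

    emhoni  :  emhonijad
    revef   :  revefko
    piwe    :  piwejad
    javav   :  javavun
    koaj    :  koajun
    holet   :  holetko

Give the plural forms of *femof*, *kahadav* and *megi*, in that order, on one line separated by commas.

The pattern is voicing of the final sound: -ko when the stem ends in a voiceless consonant (*revef*, *holet*); -un when the stem ends in a voiced consonant (*javav*, *koaj*); -jad when the stem ends in a vowel (*emhoni*, *piwe*).
*femof*: final sound = /f/, a voiceless consonant → -ko → *femofko*.
The final sound of *kahadav* is /v/, which is a voiced consonant, so the suffix is -un, giving *kahadavun*.
The final sound of *megi* is /i/, which is a vowel, so the suffix is -jad, giving *megijad*.

femofko, kahadavun, megijad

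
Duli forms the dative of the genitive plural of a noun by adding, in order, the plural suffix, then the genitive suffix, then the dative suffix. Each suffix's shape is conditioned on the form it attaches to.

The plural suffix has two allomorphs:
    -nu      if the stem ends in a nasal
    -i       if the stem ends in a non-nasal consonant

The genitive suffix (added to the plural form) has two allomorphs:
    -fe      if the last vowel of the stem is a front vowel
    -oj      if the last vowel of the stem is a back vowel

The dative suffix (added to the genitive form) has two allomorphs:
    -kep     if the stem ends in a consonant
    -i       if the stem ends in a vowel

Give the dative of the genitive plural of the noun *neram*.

*neram*: final consonant = /m/, a nasal → -nu → *neramnu*.
The plural form *neramnu*: last vowel = /u/, a back vowel → -oj → *neramnuoj*.
The final sound of the genitive form *neramnuoj* is /j/, which is a consonant, so the dative suffix is -kep, giving *neramnuojkep*.

neramnuojkep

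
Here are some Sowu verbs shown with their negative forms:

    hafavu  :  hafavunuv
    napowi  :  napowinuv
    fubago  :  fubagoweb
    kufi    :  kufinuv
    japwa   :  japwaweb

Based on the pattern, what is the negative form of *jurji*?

The suffix is conditioned by the last vowel: -nuv when the last vowel of the stem is a high vowel (*hafavu*, *napowi*, *kufi*); -web when the last vowel of the stem is a non-high vowel (*fubago*, *japwa*).
*jurji*: last vowel = /i/, a high vowel → -nuv → *jurjinuv*.

jurjinuv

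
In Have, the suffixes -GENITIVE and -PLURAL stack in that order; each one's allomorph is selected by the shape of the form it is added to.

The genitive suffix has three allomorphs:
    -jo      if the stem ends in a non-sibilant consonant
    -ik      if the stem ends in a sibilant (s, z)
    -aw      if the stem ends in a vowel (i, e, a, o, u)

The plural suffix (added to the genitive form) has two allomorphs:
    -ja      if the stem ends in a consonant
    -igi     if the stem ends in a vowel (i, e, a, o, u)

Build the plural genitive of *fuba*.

fubaawja

*fuba* — final sound /a/ (a vowel) → -aw → *fubaaw*.
The genitive form *fubaaw*: final sound = /w/, a consonant → -ja → *fubaawja*.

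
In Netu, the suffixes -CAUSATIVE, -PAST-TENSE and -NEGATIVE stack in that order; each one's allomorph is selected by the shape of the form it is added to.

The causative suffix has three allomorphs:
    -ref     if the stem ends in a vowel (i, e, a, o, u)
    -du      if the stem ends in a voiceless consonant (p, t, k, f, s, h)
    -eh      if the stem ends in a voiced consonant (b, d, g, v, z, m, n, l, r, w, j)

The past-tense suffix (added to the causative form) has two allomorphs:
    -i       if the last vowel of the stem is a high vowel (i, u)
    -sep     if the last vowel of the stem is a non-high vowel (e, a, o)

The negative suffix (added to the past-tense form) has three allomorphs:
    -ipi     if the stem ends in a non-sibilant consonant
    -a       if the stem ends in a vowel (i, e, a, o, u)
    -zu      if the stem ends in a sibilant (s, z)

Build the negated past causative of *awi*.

awirefsepipi

*awi* — final sound /i/ (a vowel) → -ref → *awiref*.
The last vowel of the causative form *awiref* is /e/, which is a non-high vowel, so the past-tense suffix is -sep, giving *awirefsep*.
The past-tense form *awirefsep*: final sound = /p/, a non-sibilant consonant → -ipi → *awirefsepipi*.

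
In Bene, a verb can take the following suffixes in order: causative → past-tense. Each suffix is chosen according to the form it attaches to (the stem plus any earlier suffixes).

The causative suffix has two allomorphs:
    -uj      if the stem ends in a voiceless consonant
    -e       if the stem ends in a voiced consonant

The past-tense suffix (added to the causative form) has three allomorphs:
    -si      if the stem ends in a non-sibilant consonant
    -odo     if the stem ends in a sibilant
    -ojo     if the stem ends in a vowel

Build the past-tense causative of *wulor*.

The final consonant of *wulor* is /r/, which is voiced, so the causative suffix is -e, giving *wulore*.
The causative form *wulore*: final sound = /e/, a vowel → -ojo → *wuloreojo*.

wuloreojo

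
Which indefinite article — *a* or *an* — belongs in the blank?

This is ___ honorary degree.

an

The indefinite article is chosen by the initial *sound* of the following word, not its spelling.
*honorary* begins with the sound /ɒ/ (silent h) — a vowel sound.
So the article is *an*: This is an honorary degree.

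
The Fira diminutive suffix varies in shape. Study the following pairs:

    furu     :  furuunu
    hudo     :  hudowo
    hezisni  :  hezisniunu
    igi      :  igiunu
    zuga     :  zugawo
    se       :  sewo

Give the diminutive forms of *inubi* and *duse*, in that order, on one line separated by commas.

inubiunu, dusewo

The pattern is height harmony: -unu when the last vowel of the stem is a high vowel (*furu*, *hezisni*, *igi*); -wo when the last vowel of the stem is a non-high vowel (*hudo*, *zuga*, *se*).
*inubi*: last vowel = /i/, a high vowel → -unu → *inubiunu*.
Since the last vowel of *duse* is /e/ (a non-high vowel), it takes -wo, giving *dusewo*.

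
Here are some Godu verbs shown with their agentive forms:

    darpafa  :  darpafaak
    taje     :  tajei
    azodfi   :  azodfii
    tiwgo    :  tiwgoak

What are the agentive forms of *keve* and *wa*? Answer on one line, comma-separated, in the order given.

Looking at the last vowel of each stem: -i when the last vowel of the stem is a front vowel (*taje*, *azodfi*); -ak when the last vowel of the stem is a back vowel (*darpafa*, *tiwgo*).
*keve*: last vowel = /e/, a front vowel → -i → *kevei*.
Since the last vowel of *wa* is /a/ (a back vowel), it takes -ak, giving *waak*.

kevei, waak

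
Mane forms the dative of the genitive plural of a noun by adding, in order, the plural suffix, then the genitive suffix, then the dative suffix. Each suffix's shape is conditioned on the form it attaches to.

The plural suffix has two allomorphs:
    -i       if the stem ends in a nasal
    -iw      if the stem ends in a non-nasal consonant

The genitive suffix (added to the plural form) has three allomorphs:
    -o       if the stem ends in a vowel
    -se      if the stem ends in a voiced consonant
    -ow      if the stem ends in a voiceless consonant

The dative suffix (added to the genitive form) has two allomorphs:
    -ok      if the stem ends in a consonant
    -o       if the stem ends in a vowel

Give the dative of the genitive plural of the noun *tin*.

*tin*: final consonant = /n/, a nasal → -i → *tini*.
The plural form *tini* — final sound /i/ (a vowel) → -o → *tinio*.
The genitive form *tinio*: final sound = /o/, a vowel → -o → *tinioo*.

tinioo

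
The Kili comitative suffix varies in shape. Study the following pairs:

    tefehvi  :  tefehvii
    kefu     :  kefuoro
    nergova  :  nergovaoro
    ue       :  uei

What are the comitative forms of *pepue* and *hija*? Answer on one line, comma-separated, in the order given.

The pattern is front/back vowel harmony: -i when the last vowel of the stem is a front vowel (*tefehvi*, *ue*); -oro when the last vowel of the stem is a back vowel (*kefu*, *nergova*).
*pepue* — last vowel /e/ (a front vowel) → -i → *pepuei*.
The last vowel of *hija* is /a/, which is a back vowel, so the suffix is -oro, giving *hijaoro*.

pepuei, hijaoro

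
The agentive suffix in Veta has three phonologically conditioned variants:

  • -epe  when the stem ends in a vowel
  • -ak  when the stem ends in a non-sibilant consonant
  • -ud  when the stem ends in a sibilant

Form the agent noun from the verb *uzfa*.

uzfaepe

Since the final sound of *uzfa* is /a/ (a vowel), it takes -epe, giving *uzfaepe*.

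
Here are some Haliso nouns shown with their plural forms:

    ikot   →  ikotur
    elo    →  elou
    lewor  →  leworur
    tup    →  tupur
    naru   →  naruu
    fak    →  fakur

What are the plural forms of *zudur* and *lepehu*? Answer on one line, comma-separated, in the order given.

zudurur, lepehuu

The alternation tracks the final sound of the stem — -ur when the stem ends in a consonant (*ikot*, *lewor*, *tup*, *fak*); -u when the stem ends in a vowel (*elo*, *naru*).
Since the final sound of *zudur* is /r/ (a consonant), it takes -ur, giving *zudurur*.
*lepehu* — final sound /u/ (a vowel) → -u → *lepehuu*.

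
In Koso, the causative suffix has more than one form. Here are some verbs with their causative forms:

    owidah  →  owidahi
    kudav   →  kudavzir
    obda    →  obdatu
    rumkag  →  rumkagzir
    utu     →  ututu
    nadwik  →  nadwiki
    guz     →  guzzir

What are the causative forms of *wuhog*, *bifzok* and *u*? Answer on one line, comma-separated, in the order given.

Looking at the final sound of each stem: -i when the stem ends in a voiceless consonant (*owidah*, *nadwik*); -zir when the stem ends in a voiced consonant (*kudav*, *rumkag*, *guz*); -tu when the stem ends in a vowel (*obda*, *utu*).
Since the final sound of *wuhog* is /g/ (a voiced consonant), it takes -zir, giving *wuhogzir*.
Since the final sound of *bifzok* is /k/ (a voiceless consonant), it takes -i, giving *bifzoki*.
Since the final sound of *u* is /u/ (a vowel), it takes -tu, giving *utu*.

wuhogzir, bifzoki, utu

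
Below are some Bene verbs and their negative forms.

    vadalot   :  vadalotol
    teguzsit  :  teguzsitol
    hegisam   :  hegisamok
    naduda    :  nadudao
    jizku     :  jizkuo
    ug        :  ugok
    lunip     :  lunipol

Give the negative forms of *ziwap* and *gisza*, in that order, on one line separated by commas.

ziwapol, giszao

Looking at the final sound of each stem: -ol when the stem ends in a voiceless consonant (*vadalot*, *teguzsit*, *lunip*); -ok when the stem ends in a voiced consonant (*hegisam*, *ug*); -o when the stem ends in a vowel (*naduda*, *jizku*).
The final sound of *ziwap* is /p/, which is a voiceless consonant, so the suffix is -ol, giving *ziwapol*.
The final sound of *gisza* is /a/, which is a vowel, so the suffix is -o, giving *giszao*.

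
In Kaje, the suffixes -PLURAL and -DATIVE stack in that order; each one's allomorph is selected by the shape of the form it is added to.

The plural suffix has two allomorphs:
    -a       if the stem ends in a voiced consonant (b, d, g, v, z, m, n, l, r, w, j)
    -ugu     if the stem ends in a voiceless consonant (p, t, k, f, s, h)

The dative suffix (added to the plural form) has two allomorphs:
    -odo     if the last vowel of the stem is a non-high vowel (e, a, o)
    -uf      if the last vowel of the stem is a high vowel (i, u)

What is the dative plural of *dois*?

doisuguuf

*dois*: final consonant = /s/, voiceless → -ugu → *doisugu*.
The plural form *doisugu*: last vowel = /u/, a high vowel → -uf → *doisuguuf*.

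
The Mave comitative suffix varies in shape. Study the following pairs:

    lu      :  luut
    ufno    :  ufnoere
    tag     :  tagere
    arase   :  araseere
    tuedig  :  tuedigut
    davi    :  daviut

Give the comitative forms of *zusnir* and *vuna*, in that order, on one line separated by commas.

The alternation tracks the last vowel of the stem — -ut when the last vowel of the stem is a high vowel (*lu*, *tuedig*, *davi*); -ere when the last vowel of the stem is a non-high vowel (*ufno*, *tag*, *arase*).
*zusnir* — last vowel /i/ (a high vowel) → -ut → *zusnirut*.
The last vowel of *vuna* is /a/, which is a non-high vowel, so the suffix is -ere, giving *vunaere*.

zusnirut, vunaere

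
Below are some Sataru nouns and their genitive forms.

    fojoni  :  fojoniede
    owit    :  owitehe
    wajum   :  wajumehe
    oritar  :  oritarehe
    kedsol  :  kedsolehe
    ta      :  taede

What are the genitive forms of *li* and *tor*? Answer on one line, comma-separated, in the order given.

liede, torehe

The pattern is consonant vs. vowel: -ehe when the stem ends in a consonant (*owit*, *wajum*, *oritar*, *kedsol*); -ede when the stem ends in a vowel (*fojoni*, *ta*).
*li* — final sound /i/ (a vowel) → -ede → *liede*.
Since the final sound of *tor* is /r/ (a consonant), it takes -ehe, giving *torehe*.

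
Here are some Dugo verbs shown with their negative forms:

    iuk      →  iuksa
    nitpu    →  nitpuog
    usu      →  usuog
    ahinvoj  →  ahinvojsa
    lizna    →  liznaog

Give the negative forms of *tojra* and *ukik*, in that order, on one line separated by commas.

Looking at the final sound of each stem: -sa when the stem ends in a consonant (*iuk*, *ahinvoj*); -og when the stem ends in a vowel (*nitpu*, *usu*, *lizna*).
*tojra* — final sound /a/ (a vowel) → -og → *tojraog*.
Since the final sound of *ukik* is /k/ (a consonant), it takes -sa, giving *ukiksa*.

tojraog, ukiksa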